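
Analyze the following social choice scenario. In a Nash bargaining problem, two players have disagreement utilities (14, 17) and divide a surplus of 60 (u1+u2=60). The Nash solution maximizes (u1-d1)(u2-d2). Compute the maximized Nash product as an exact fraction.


Step 1: The Nash solution splits surplus symmetrically above the disagreement point
Step 2: u1 = (total + d1 - d2)/2 = (60 + 14 - 17)/2 = 57/2
Step 3: u2 = (total - d1 + d2)/2 = (60 - 14 + 17)/2 = 63/2
Step 4: Nash product = (57/2 - 14) * (63/2 - 17)
Step 5: = 29/2 * 29/2 = 841/4

841/4


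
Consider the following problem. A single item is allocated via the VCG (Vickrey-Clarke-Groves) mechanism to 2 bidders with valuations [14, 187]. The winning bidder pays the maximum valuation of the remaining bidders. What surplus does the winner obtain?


Step 1: The winner is the agent with the highest value: agent 1 with value 187
Step 2: Values of other agents: [14]
Step 3: VCG payment = max of others' values = 14
Step 4: Surplus = 187 - 14 = 173

173


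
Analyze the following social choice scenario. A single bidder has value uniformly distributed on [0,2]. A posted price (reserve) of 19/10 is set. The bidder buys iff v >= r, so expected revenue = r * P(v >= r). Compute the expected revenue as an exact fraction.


Step 1: Posted price r = 19/10, value support [0,2]
Step 2: P(v >= r) = (2 - 19/10)/2 = 1/20
Step 3: Expected revenue = r * P(v >= r) = 19/10 * 1/20
Step 4: Revenue = 19/200

19/200


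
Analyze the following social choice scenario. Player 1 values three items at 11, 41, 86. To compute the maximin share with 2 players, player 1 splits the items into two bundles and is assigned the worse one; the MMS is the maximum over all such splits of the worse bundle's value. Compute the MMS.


Step 1: Item values = 11, 41, 86
Step 2: Enumerate all 2-bundle partitions and take the smaller bundle:
  Partition 1: {11} vs {41,86} -> bundles 11, 127; min = 11
  Partition 2: {41} vs {11,86} -> bundles 41, 97; min = 41
  Partition 3: {86} vs {11,41} -> bundles 86, 52; min = 52
Step 3: MMS = max(11, 41, 52) = 52

52


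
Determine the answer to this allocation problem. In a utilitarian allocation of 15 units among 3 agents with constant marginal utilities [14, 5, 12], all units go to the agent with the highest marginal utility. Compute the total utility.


Step 1: The marginal utilities are [14, 5, 12]
Step 2: The highest marginal utility is 14
Step 3: All 15 units go to that agent
Step 4: Total utility = 14 * 15 = 210

210


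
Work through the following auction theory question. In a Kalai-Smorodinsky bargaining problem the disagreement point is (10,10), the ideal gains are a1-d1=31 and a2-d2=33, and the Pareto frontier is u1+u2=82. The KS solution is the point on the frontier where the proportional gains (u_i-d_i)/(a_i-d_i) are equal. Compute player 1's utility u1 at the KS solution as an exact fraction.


Step 1: At the KS point, (u1-d1)/r1 = (u2-d2)/r2 = t and u1+u2 = 82
Step 2: u1 = d1 + r1*t and u2 = d2 + r2*t, so (d1 + r1*t) + (d2 + r2*t) = 82
Step 3: t = (82 - 10 - 10)/(31 + 33) = 62/64 = 31/32
Step 4: u1 = d1 + r1*t = 10 + 31 * 31/32 = 1281/32
Step 5: (Check: u2 = d2 + r2*t = 1343/32; u1+u2 = 1281/32 + 1343/32 = 82, on the frontier.)

1281/32


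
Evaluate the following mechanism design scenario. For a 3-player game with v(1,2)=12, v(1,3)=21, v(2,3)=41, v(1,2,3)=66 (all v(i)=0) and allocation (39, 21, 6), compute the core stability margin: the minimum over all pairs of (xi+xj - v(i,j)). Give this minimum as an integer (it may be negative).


Step 1: Slack for coalition (1,2): x1+x2 - v12 = 60 - 12 = 48
Step 2: Slack for coalition (1,3): x1+x3 - v13 = 45 - 21 = 24
Step 3: Slack for coalition (2,3): x2+x3 - v23 = 27 - 41 = -14
Step 4: Minimum slack = min(48, 24, -14) = -14, attained by (2,3); coalition (2,3) can block (slack < 0), so the allocation is not in the core

-14


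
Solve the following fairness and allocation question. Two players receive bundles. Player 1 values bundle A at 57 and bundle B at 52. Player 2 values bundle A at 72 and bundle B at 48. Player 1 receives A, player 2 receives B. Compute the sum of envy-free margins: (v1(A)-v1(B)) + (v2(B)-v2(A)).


Step 1: Player 1's margin = v1(A) - v1(B) = 57 - 52 = 5
Step 2: Player 2's margin = v2(B) - v2(A) = 48 - 72 = -24
Step 3: Total margin = 5 + -24 = -19

-19


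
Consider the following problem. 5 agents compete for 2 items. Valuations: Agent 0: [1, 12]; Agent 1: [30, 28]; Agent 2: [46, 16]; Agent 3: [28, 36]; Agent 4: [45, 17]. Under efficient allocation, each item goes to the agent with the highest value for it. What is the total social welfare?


Step 1: For each item, find the maximum value among all agents.
Step 2: Item 0 -> Agent 2 (value 46)
Step 3: Item 1 -> Agent 3 (value 36)
Step 4: Total welfare = 46 + 36 = 82

82


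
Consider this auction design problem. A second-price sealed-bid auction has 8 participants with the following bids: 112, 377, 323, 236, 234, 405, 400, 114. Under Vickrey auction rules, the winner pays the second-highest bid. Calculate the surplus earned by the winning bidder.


Step 1: Sort bids in descending order: 405, 400, 377, 323, 236, 234, 114, 112
Step 2: The winning bid is the highest: 405
Step 3: The payment equals the second-highest bid: 400
Step 4: Surplus = winner's bid - payment = 405 - 400 = 5

5


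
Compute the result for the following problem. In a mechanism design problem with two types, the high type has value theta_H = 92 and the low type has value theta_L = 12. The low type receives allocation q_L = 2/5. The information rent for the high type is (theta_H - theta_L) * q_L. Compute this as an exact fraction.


Step 1: theta_H - theta_L = 92 - 12 = 80
Step 2: Information rent = (theta_H - theta_L) * q_L
Step 3: = 80 * 2/5
Step 4: = 32

32


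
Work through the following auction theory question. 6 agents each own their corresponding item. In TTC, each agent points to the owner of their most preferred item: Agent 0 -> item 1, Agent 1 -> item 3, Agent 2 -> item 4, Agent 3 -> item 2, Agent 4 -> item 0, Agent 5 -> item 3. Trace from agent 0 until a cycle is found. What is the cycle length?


Step 1: Trace the pointer graph from agent 0: 0 -> 1 -> 3 -> 2 -> 4 -> 0
Step 2: A cycle is detected when we revisit agent 0
Step 3: The cycle is: 0 -> 1 -> 3 -> 2 -> 4 -> 0
Step 4: Cycle length = 5

5


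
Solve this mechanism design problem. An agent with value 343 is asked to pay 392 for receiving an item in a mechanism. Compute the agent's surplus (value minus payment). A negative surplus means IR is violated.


Step 1: Surplus = value - payment = 343 - 392 = -49
Step 2: IR is violated (surplus < 0)

-49


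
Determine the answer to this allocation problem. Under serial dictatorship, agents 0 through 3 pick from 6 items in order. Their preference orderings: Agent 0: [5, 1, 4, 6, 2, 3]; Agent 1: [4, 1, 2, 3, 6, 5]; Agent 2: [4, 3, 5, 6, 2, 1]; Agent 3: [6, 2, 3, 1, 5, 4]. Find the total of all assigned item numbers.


Step 1: Agent 0 picks item 5
Step 2: Agent 1 picks item 4
Step 3: Agent 2 picks item 3
Step 4: Agent 3 picks item 6
Step 5: Sum = 5 + 4 + 3 + 6 = 18

18


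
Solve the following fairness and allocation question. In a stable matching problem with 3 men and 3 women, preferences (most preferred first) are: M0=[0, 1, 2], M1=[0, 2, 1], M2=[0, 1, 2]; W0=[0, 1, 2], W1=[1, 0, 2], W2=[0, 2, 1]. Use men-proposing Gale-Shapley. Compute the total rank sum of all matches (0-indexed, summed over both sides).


Step 1: Run Gale-Shapley (men propose, women hold best offer):
  M0 proposes to W0; she accepts
  M1 proposes to W0; rejected
  M1 proposes to W2; she accepts
  M2 proposes to W0; rejected
  M2 proposes to W1; she accepts
Step 2: Final matching: W0-M0, W1-M2, W2-M1
Step 3: 0-indexed ranks (man's rank of his match, then woman's): 0 + 0 + 1 + 2 + 1 + 2
Step 4: Total rank sum = 6

6


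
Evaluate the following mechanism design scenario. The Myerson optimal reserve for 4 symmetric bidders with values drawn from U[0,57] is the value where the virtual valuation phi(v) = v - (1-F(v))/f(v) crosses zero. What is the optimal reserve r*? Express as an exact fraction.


Step 1: For U[0,57], F(v) = v/57 and f(v) = 1/57
Step 2: phi(v) = v - (1 - v/57)/(1/57) = v - (57 - v) = 2v - 57
Step 3: Set phi(r*) = 0: 2r* - 57 = 0
Step 4: r* = 57/2 (the number of bidders n = 4 does not enter)

57/2


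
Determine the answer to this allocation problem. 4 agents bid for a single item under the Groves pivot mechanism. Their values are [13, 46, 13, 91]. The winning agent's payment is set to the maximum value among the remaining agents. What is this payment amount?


Step 1: The efficient winner is agent 3 with value 91
Step 2: Other agents' values: [13, 46, 13]
Step 3: Pivot payment = max(others) = 46
Step 4: The winner pays 46

46


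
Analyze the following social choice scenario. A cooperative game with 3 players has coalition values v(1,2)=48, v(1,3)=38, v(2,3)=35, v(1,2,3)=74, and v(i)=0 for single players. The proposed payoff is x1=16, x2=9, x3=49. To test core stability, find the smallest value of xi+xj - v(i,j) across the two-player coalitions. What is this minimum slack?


Step 1: Slack for coalition (1,2): x1+x2 - v12 = 25 - 48 = -23
Step 2: Slack for coalition (1,3): x1+x3 - v13 = 65 - 38 = 27
Step 3: Slack for coalition (2,3): x2+x3 - v23 = 58 - 35 = 23
Step 4: Minimum slack = min(-23, 27, 23) = -23, attained by (1,2); coalition (1,2) can block (slack < 0), so the allocation is not in the core

-23


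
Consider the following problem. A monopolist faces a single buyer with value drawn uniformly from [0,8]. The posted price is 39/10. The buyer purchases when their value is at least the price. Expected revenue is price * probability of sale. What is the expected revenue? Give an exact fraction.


Step 1: Posted price r = 39/10, value support [0,8]
Step 2: P(v >= r) = (8 - 39/10)/8 = 41/80
Step 3: Expected revenue = r * P(v >= r) = 39/10 * 41/80
Step 4: Revenue = 1599/800

1599/800


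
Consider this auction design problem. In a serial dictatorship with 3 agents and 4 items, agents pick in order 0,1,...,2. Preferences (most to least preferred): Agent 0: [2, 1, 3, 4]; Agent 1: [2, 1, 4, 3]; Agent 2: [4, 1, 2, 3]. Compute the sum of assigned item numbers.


Step 1: Agent 0 picks item 2
Step 2: Agent 1 picks item 1
Step 3: Agent 2 picks item 4
Step 4: Sum = 2 + 1 + 4 = 7

7


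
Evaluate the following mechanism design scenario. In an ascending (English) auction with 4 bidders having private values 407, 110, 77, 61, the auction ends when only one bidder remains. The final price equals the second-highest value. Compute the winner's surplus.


Step 1: Identify the highest value: 407
Step 2: Identify the second-highest value: 110
Step 3: The final price = second-highest value = 110
Step 4: Surplus = 407 - 110 = 297

297


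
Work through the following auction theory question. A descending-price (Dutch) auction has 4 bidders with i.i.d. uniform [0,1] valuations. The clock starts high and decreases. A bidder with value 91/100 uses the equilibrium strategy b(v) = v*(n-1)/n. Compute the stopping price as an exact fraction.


Step 1: Dutch auctions are strategically equivalent to first-price auctions
Step 2: The equilibrium bid is b(v) = v*(n-1)/n
Step 3: b = 91/100 * 3/4
Step 4: b = 273/400

273/400


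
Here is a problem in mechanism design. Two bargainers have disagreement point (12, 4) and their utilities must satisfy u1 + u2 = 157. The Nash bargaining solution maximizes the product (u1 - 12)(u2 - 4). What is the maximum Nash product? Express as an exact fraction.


Step 1: The Nash solution splits surplus symmetrically above the disagreement point
Step 2: u1 = (total + d1 - d2)/2 = (157 + 12 - 4)/2 = 165/2
Step 3: u2 = (total - d1 + d2)/2 = (157 - 12 + 4)/2 = 149/2
Step 4: Nash product = (165/2 - 12) * (149/2 - 4)
Step 5: = 141/2 * 141/2 = 19881/4

19881/4


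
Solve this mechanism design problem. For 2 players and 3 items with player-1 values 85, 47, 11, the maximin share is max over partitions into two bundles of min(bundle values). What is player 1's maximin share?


Step 1: Item values = 85, 47, 11
Step 2: Enumerate all 2-bundle partitions and take the smaller bundle:
  Partition 1: {85} vs {47,11} -> bundles 85, 58; min = 58
  Partition 2: {47} vs {85,11} -> bundles 47, 96; min = 47
  Partition 3: {11} vs {85,47} -> bundles 11, 132; min = 11
Step 3: MMS = max(58, 47, 11) = 58

58


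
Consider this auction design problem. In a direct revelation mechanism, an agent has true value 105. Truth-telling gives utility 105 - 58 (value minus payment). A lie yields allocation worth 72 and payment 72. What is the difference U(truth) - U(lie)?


Step 1: U(truth) = value - payment = 105 - 58 = 47
Step 2: U(lie) = allocation - payment = 72 - 72 = 0
Step 3: IC gap = 47 - 0 = 47

47


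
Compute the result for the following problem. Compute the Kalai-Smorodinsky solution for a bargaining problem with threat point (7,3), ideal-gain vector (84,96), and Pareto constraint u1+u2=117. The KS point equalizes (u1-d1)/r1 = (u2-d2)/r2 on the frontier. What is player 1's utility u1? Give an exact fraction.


Step 1: At the KS point, (u1-d1)/r1 = (u2-d2)/r2 = t and u1+u2 = 117
Step 2: u1 = d1 + r1*t and u2 = d2 + r2*t, so (d1 + r1*t) + (d2 + r2*t) = 117
Step 3: t = (117 - 7 - 3)/(84 + 96) = 107/180
Step 4: u1 = d1 + r1*t = 7 + 84 * 107/180 = 854/15
Step 5: (Check: u2 = d2 + r2*t = 901/15; u1+u2 = 854/15 + 901/15 = 117, on the frontier.)

854/15


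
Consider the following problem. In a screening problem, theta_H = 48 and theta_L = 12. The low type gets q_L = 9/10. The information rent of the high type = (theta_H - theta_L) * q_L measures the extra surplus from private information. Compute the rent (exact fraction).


Step 1: theta_H - theta_L = 48 - 12 = 36
Step 2: Information rent = (theta_H - theta_L) * q_L
Step 3: = 36 * 9/10
Step 4: = 162/5

162/5


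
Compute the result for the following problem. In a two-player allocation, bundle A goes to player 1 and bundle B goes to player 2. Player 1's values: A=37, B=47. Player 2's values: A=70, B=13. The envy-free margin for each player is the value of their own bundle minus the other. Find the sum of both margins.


Step 1: Player 1's margin = v1(A) - v1(B) = 37 - 47 = -10
Step 2: Player 2's margin = v2(B) - v2(A) = 13 - 70 = -57
Step 3: Total margin = -10 + -57 = -67

-67


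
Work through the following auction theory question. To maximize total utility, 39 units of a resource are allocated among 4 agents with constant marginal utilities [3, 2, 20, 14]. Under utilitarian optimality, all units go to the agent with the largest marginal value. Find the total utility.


Step 1: The marginal utilities are [3, 2, 20, 14]
Step 2: The highest marginal utility is 20
Step 3: All 39 units go to that agent
Step 4: Total utility = 20 * 39 = 780

780


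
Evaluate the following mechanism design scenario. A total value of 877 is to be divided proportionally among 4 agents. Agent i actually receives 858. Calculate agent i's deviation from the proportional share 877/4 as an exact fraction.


Step 1: Proportional share = 877/4
Step 2: Agent's actual allocation = 858
Step 3: Excess = 858 - 877/4 = 2555/4

2555/4


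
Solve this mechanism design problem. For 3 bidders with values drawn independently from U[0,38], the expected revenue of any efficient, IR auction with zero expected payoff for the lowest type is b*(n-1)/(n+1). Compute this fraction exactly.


Step 1: By Revenue Equivalence, expected revenue = b*(n-1)/(n+1)
Step 2: Substituting n = 3, b = 38
Step 3: Revenue = 38*(3-1)/(3+1) = 38*2/4
Step 4: Revenue = 76/4 = 19

19


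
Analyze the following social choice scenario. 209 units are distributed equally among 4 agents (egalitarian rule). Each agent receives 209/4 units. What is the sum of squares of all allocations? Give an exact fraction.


Step 1: Each agent's share = 209/4
Step 2: Square of each share = (209/4)^2 = 43681/16
Step 3: Sum of squares = 4 * 43681/16 = 43681/4

43681/4


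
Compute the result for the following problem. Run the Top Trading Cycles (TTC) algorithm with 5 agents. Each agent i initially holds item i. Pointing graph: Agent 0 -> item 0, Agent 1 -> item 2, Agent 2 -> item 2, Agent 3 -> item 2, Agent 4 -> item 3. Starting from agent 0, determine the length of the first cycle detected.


Step 1: Trace the pointer graph from agent 0: 0 -> 0
Step 2: A cycle is detected when we revisit agent 0
Step 3: The cycle is: 0 -> 0
Step 4: Cycle length = 1

1


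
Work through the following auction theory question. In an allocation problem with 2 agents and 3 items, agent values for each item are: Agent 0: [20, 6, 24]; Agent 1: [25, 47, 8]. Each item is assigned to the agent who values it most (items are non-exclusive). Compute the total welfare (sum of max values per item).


Step 1: For each item, find the maximum value among all agents.
Step 2: Item 0 -> Agent 1 (value 25)
Step 3: Item 1 -> Agent 1 (value 47)
Step 4: Item 2 -> Agent 0 (value 24)
Step 5: Total welfare = 25 + 47 + 24 = 96

96


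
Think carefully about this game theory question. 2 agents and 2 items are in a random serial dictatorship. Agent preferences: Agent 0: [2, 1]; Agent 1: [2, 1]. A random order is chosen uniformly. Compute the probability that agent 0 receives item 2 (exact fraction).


Step 1: Agent 0 wants item 2
Step 2: There are 2 possible orderings of agents
Step 3: In 1 orderings, agent 0 gets item 2
Step 4: Probability = 1/2

1/2


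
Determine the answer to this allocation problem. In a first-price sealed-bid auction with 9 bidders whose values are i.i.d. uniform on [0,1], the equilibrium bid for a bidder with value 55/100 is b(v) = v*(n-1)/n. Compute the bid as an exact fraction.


Step 1: The symmetric BNE bidding function is b(v) = v * (n-1) / n
Step 2: Substitute v = 11/20 and n = 9
Step 3: b = 11/20 * 8/9
Step 4: b = 22/45

22/45


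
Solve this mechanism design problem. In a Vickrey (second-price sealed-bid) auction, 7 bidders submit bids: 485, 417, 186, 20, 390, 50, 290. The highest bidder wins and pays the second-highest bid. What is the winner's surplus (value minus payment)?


Step 1: Sort bids in descending order: 485, 417, 390, 290, 186, 50, 20
Step 2: The winning bid is the highest: 485
Step 3: The payment equals the second-highest bid: 417
Step 4: Surplus = winner's bid - payment = 485 - 417 = 68

68


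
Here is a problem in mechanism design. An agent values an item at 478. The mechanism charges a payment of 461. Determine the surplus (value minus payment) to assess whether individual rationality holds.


Step 1: Surplus = value - payment = 478 - 461 = 17
Step 2: IR is satisfied (surplus >= 0)

17


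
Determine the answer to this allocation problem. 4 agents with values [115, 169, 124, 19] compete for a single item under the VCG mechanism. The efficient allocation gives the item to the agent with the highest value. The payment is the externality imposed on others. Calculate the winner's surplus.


Step 1: The winner is the agent with the highest value: agent 1 with value 169
Step 2: Values of other agents: [115, 124, 19]
Step 3: VCG payment = max of others' values = 124
Step 4: Surplus = 169 - 124 = 45

45


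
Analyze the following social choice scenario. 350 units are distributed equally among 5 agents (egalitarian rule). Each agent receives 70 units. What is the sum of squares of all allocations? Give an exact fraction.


Step 1: Each agent's share = 350/5 = 70
Step 2: Square of each share = (70)^2 = 4900
Step 3: Sum of squares = 5 * 4900 = 24500

24500


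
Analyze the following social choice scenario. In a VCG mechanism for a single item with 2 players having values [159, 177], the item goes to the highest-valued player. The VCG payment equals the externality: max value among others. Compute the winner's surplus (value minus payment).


Step 1: The winner is the agent with the highest value: agent 1 with value 177
Step 2: Values of other agents: [159]
Step 3: VCG payment = max of others' values = 159
Step 4: Surplus = 177 - 159 = 18

18


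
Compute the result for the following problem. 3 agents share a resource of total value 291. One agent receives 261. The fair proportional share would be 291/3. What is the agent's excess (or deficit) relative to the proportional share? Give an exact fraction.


Step 1: Proportional share = 291/3 = 97
Step 2: Agent's actual allocation = 261
Step 3: Excess = 261 - 97 = 164

164


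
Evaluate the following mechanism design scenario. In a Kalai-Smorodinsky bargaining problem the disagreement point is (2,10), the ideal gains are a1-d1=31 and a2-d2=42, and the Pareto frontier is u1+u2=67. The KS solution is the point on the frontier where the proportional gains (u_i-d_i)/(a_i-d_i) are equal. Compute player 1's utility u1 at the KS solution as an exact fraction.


Step 1: At the KS point, (u1-d1)/r1 = (u2-d2)/r2 = t and u1+u2 = 67
Step 2: u1 = d1 + r1*t and u2 = d2 + r2*t, so (d1 + r1*t) + (d2 + r2*t) = 67
Step 3: t = (67 - 2 - 10)/(31 + 42) = 55/73
Step 4: u1 = d1 + r1*t = 2 + 31 * 55/73 = 1851/73
Step 5: (Check: u2 = d2 + r2*t = 3040/73; u1+u2 = 1851/73 + 3040/73 = 67, on the frontier.)

1851/73


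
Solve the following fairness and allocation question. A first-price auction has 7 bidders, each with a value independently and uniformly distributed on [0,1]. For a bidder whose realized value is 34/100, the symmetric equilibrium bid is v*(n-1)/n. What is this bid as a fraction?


Step 1: The symmetric BNE bidding function is b(v) = v * (n-1) / n
Step 2: Substitute v = 17/50 and n = 7
Step 3: b = 17/50 * 6/7
Step 4: b = 51/175

51/175


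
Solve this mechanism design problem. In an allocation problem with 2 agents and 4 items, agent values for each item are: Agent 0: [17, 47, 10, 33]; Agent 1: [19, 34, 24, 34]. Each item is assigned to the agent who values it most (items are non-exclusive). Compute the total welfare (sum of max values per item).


Step 1: For each item, find the maximum value among all agents.
Step 2: Item 0 -> Agent 1 (value 19)
Step 3: Item 1 -> Agent 0 (value 47)
Step 4: Item 2 -> Agent 1 (value 24)
Step 5: Item 3 -> Agent 1 (value 34)
Step 6: Total welfare = 19 + 47 + 24 + 34 = 124

124


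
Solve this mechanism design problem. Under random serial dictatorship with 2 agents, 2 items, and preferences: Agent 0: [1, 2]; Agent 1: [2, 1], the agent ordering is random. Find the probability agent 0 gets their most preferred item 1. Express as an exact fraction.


Step 1: Agent 0 wants item 1
Step 2: There are 2 possible orderings of agents
Step 3: In 2 orderings, agent 0 gets item 1
Step 4: Probability = 2/2 = 1

1


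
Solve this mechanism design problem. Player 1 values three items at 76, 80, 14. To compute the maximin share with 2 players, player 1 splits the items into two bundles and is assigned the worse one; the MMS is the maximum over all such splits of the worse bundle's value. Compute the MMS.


Step 1: Item values = 76, 80, 14
Step 2: Enumerate all 2-bundle partitions and take the smaller bundle:
  Partition 1: {76} vs {80,14} -> bundles 76, 94; min = 76
  Partition 2: {80} vs {76,14} -> bundles 80, 90; min = 80
  Partition 3: {14} vs {76,80} -> bundles 14, 156; min = 14
Step 3: MMS = max(76, 80, 14) = 80

80


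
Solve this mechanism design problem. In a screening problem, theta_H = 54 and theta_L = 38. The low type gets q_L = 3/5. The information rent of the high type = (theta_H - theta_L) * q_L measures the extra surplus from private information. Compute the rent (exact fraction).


Step 1: theta_H - theta_L = 54 - 38 = 16
Step 2: Information rent = (theta_H - theta_L) * q_L
Step 3: = 16 * 3/5
Step 4: = 48/5

48/5


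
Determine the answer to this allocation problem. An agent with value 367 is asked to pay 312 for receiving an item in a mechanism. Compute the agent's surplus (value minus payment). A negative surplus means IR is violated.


Step 1: Surplus = value - payment = 367 - 312 = 55
Step 2: IR is satisfied (surplus >= 0)

55


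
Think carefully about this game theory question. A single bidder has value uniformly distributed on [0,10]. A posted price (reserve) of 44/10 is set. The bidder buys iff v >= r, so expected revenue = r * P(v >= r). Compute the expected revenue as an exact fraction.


Step 1: Posted price r = 22/5, value support [0,10]
Step 2: P(v >= r) = (10 - 22/5)/10 = 14/25
Step 3: Expected revenue = r * P(v >= r) = 22/5 * 14/25
Step 4: Revenue = 308/125

308/125


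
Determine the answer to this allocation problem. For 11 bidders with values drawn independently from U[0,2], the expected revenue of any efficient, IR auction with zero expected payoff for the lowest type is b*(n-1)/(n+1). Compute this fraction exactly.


Step 1: By Revenue Equivalence, expected revenue = b*(n-1)/(n+1)
Step 2: Substituting n = 11, b = 2
Step 3: Revenue = 2*(11-1)/(11+1) = 2*10/12
Step 4: Revenue = 20/12 = 5/3

5/3


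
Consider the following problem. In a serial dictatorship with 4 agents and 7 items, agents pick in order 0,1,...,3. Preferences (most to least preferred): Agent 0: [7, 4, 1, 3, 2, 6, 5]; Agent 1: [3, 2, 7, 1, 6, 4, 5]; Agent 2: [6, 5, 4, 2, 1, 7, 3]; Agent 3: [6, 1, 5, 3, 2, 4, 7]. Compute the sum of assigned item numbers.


Step 1: Agent 0 picks item 7
Step 2: Agent 1 picks item 3
Step 3: Agent 2 picks item 6
Step 4: Agent 3 picks item 1
Step 5: Sum = 7 + 3 + 6 + 1 = 17

17


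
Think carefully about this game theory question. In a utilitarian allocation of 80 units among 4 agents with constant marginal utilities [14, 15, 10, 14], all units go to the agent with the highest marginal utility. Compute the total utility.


Step 1: The marginal utilities are [14, 15, 10, 14]
Step 2: The highest marginal utility is 15
Step 3: All 80 units go to that agent
Step 4: Total utility = 15 * 80 = 1200

1200


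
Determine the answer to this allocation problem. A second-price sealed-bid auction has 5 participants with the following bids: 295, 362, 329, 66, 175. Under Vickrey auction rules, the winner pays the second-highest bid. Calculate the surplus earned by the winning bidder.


Step 1: Sort bids in descending order: 362, 329, 295, 175, 66
Step 2: The winning bid is the highest: 362
Step 3: The payment equals the second-highest bid: 329
Step 4: Surplus = winner's bid - payment = 362 - 329 = 33

33


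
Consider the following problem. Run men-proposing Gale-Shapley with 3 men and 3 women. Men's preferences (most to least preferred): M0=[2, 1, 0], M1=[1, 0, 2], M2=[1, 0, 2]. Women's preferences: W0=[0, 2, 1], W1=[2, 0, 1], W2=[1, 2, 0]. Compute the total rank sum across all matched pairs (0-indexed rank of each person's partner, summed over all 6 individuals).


Step 1: Run Gale-Shapley (men propose, women hold best offer):
  M0 proposes to W2; she accepts
  M1 proposes to W1; she accepts
  M2 proposes to W1; she switches from M1
  M1 proposes to W0; she accepts
Step 2: Final matching: W0-M1, W1-M2, W2-M0
Step 3: 0-indexed ranks (man's rank of his match, then woman's): 1 + 2 + 0 + 0 + 0 + 2
Step 4: Total rank sum = 5

5


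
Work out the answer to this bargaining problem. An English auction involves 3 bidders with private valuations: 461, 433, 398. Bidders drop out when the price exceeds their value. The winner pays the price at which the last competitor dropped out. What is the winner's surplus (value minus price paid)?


Step 1: Identify the highest value: 461
Step 2: Identify the second-highest value: 433
Step 3: The final price = second-highest value = 433
Step 4: Surplus = 461 - 433 = 28

28


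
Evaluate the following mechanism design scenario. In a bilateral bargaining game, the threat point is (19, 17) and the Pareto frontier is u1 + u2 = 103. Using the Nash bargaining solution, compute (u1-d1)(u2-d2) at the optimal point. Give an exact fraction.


Step 1: The Nash solution splits surplus symmetrically above the disagreement point
Step 2: u1 = (total + d1 - d2)/2 = (103 + 19 - 17)/2 = 105/2
Step 3: u2 = (total - d1 + d2)/2 = (103 - 19 + 17)/2 = 101/2
Step 4: Nash product = (105/2 - 19) * (101/2 - 17)
Step 5: = 67/2 * 67/2 = 4489/4

4489/4


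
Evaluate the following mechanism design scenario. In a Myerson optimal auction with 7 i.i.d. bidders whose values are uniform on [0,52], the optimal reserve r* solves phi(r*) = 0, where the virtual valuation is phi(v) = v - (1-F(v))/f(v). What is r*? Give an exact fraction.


Step 1: For U[0,52], F(v) = v/52 and f(v) = 1/52
Step 2: phi(v) = v - (1 - v/52)/(1/52) = v - (52 - v) = 2v - 52
Step 3: Set phi(r*) = 0: 2r* - 52 = 0
Step 4: r* = 52/2 = 26 (the number of bidders n = 7 does not enter)

26


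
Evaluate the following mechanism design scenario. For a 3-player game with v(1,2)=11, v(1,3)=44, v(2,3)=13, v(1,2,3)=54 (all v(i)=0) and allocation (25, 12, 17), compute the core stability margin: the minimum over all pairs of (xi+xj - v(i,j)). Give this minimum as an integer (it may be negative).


Step 1: Slack for coalition (1,2): x1+x2 - v12 = 37 - 11 = 26
Step 2: Slack for coalition (1,3): x1+x3 - v13 = 42 - 44 = -2
Step 3: Slack for coalition (2,3): x2+x3 - v23 = 29 - 13 = 16
Step 4: Minimum slack = min(26, -2, 16) = -2, attained by (1,3); coalition (1,3) can block (slack < 0), so the allocation is not in the core

-2


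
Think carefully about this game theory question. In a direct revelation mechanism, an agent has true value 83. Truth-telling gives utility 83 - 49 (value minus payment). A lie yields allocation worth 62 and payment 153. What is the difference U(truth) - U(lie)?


Step 1: U(truth) = value - payment = 83 - 49 = 34
Step 2: U(lie) = allocation - payment = 62 - 153 = -91
Step 3: IC gap = 34 - (-91) = 125

125


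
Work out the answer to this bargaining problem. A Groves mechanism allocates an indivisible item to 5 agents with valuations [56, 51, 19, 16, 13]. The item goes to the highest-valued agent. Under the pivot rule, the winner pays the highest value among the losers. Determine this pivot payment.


Step 1: The efficient winner is agent 0 with value 56
Step 2: Other agents' values: [51, 19, 16, 13]
Step 3: Pivot payment = max(others) = 51
Step 4: The winner pays 51

51


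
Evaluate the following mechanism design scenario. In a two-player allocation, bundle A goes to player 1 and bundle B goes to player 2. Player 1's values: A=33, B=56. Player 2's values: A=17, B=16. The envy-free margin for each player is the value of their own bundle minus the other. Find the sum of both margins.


Step 1: Player 1's margin = v1(A) - v1(B) = 33 - 56 = -23
Step 2: Player 2's margin = v2(B) - v2(A) = 16 - 17 = -1
Step 3: Total margin = -23 + -1 = -24

-24


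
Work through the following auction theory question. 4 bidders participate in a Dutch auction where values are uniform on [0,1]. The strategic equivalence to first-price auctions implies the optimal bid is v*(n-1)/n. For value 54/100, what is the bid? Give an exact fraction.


Step 1: Dutch auctions are strategically equivalent to first-price auctions
Step 2: The equilibrium bid is b(v) = v*(n-1)/n
Step 3: b = 27/50 * 3/4
Step 4: b = 81/200

81/200


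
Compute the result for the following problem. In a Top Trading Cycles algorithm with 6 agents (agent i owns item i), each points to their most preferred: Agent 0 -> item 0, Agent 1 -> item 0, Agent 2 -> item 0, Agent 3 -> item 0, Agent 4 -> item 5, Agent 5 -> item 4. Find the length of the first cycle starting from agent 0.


Step 1: Trace the pointer graph from agent 0: 0 -> 0
Step 2: A cycle is detected when we revisit agent 0
Step 3: The cycle is: 0 -> 0
Step 4: Cycle length = 1

1


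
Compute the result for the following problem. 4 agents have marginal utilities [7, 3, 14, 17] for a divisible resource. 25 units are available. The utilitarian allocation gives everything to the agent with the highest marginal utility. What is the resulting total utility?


Step 1: The marginal utilities are [7, 3, 14, 17]
Step 2: The highest marginal utility is 17
Step 3: All 25 units go to that agent
Step 4: Total utility = 17 * 25 = 425

425


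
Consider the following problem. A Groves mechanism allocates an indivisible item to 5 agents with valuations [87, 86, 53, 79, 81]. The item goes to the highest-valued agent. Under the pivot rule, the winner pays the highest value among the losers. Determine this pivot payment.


Step 1: The efficient winner is agent 0 with value 87
Step 2: Other agents' values: [86, 53, 79, 81]
Step 3: Pivot payment = max(others) = 86
Step 4: The winner pays 86

86


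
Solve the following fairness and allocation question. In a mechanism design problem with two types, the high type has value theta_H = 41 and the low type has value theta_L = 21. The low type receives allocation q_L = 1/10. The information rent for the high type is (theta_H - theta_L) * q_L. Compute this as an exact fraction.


Step 1: theta_H - theta_L = 41 - 21 = 20
Step 2: Information rent = (theta_H - theta_L) * q_L
Step 3: = 20 * 1/10
Step 4: = 2

2


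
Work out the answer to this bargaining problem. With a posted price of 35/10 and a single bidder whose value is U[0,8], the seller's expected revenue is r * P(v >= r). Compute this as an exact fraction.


Step 1: Posted price r = 7/2, value support [0,8]
Step 2: P(v >= r) = (8 - 7/2)/8 = 9/16
Step 3: Expected revenue = r * P(v >= r) = 7/2 * 9/16
Step 4: Revenue = 63/32

63/32


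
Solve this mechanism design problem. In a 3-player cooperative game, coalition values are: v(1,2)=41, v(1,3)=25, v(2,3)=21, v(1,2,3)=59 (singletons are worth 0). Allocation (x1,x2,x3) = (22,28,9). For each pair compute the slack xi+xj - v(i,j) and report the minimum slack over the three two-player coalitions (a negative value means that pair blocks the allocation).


Step 1: Slack for coalition (1,2): x1+x2 - v12 = 50 - 41 = 9
Step 2: Slack for coalition (1,3): x1+x3 - v13 = 31 - 25 = 6
Step 3: Slack for coalition (2,3): x2+x3 - v23 = 37 - 21 = 16
Step 4: Minimum slack = min(9, 6, 16) = 6, attained by (1,3); no pair can gain by deviating, so the allocation is in the core

6


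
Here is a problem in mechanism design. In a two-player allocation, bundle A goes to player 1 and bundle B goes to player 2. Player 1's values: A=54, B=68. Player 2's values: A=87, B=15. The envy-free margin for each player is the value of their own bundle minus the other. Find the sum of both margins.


Step 1: Player 1's margin = v1(A) - v1(B) = 54 - 68 = -14
Step 2: Player 2's margin = v2(B) - v2(A) = 15 - 87 = -72
Step 3: Total margin = -14 + -72 = -86

-86


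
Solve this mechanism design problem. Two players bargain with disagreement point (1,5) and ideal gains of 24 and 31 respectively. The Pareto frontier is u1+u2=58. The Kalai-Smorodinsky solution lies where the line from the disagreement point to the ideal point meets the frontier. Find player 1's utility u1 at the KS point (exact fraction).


Step 1: At the KS point, (u1-d1)/r1 = (u2-d2)/r2 = t and u1+u2 = 58
Step 2: u1 = d1 + r1*t and u2 = d2 + r2*t, so (d1 + r1*t) + (d2 + r2*t) = 58
Step 3: t = (58 - 1 - 5)/(24 + 31) = 52/55
Step 4: u1 = d1 + r1*t = 1 + 24 * 52/55 = 1303/55
Step 5: (Check: u2 = d2 + r2*t = 1887/55; u1+u2 = 1303/55 + 1887/55 = 58, on the frontier.)

1303/55


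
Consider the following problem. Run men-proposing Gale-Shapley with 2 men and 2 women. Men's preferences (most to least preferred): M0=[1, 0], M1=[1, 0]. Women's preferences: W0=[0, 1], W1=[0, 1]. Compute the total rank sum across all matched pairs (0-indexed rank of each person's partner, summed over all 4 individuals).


Step 1: Run Gale-Shapley (men propose, women hold best offer):
  M0 proposes to W1; she accepts
  M1 proposes to W1; rejected
  M1 proposes to W0; she accepts
Step 2: Final matching: W0-M1, W1-M0
Step 3: 0-indexed ranks (man's rank of his match, then woman's): 1 + 1 + 0 + 0
Step 4: Total rank sum = 2

2


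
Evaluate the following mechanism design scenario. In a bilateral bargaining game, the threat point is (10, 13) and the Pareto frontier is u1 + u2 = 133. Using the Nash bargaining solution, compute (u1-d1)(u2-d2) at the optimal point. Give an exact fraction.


Step 1: The Nash solution splits surplus symmetrically above the disagreement point
Step 2: u1 = (total + d1 - d2)/2 = (133 + 10 - 13)/2 = 65
Step 3: u2 = (total - d1 + d2)/2 = (133 - 10 + 13)/2 = 68
Step 4: Nash product = (65 - 10) * (68 - 13)
Step 5: = 55 * 55 = 3025

3025


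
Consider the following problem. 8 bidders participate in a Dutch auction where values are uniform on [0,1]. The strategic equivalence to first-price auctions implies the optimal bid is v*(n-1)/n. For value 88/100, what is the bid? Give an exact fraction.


Step 1: Dutch auctions are strategically equivalent to first-price auctions
Step 2: The equilibrium bid is b(v) = v*(n-1)/n
Step 3: b = 22/25 * 7/8
Step 4: b = 77/100

77/100


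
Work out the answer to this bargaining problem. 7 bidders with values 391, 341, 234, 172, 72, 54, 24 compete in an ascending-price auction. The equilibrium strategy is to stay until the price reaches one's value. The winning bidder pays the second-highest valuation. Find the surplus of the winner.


Step 1: Identify the highest value: 391
Step 2: Identify the second-highest value: 341
Step 3: The final price = second-highest value = 341
Step 4: Surplus = 391 - 341 = 50

50


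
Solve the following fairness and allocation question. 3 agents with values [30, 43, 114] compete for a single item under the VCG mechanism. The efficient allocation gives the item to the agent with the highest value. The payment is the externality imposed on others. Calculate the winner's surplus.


Step 1: The winner is the agent with the highest value: agent 2 with value 114
Step 2: Values of other agents: [30, 43]
Step 3: VCG payment = max of others' values = 43
Step 4: Surplus = 114 - 43 = 71

71


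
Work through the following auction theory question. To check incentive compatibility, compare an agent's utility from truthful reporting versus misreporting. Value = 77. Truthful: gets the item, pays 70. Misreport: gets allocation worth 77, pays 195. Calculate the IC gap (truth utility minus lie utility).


Step 1: U(truth) = value - payment = 77 - 70 = 7
Step 2: U(lie) = allocation - payment = 77 - 195 = -118
Step 3: IC gap = 7 - (-118) = 125

125


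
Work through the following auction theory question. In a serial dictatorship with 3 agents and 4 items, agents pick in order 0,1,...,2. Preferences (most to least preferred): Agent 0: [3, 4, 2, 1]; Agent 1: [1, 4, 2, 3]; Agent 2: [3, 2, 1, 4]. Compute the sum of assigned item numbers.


Step 1: Agent 0 picks item 3
Step 2: Agent 1 picks item 1
Step 3: Agent 2 picks item 2
Step 4: Sum = 3 + 1 + 2 = 6

6


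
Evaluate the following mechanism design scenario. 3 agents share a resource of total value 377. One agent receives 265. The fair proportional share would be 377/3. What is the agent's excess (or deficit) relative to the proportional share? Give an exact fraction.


Step 1: Proportional share = 377/3
Step 2: Agent's actual allocation = 265
Step 3: Excess = 265 - 377/3 = 418/3

418/3


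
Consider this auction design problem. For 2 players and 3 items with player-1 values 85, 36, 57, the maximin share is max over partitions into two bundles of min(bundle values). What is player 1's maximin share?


Step 1: Item values = 85, 36, 57
Step 2: Enumerate all 2-bundle partitions and take the smaller bundle:
  Partition 1: {85} vs {36,57} -> bundles 85, 93; min = 85
  Partition 2: {36} vs {85,57} -> bundles 36, 142; min = 36
  Partition 3: {57} vs {85,36} -> bundles 57, 121; min = 57
Step 3: MMS = max(85, 36, 57) = 85

85


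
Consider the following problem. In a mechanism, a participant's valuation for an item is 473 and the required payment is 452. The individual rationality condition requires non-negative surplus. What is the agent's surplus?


Step 1: Surplus = value - payment = 473 - 452 = 21
Step 2: IR is satisfied (surplus >= 0)

21


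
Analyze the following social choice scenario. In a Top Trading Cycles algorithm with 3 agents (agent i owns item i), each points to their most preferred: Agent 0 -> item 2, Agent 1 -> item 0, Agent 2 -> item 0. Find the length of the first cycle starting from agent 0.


Step 1: Trace the pointer graph from agent 0: 0 -> 2 -> 0
Step 2: A cycle is detected when we revisit agent 0
Step 3: The cycle is: 0 -> 2 -> 0
Step 4: Cycle length = 2

2
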